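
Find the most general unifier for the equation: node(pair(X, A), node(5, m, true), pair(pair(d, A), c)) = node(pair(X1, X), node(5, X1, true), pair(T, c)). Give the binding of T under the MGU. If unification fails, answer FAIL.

pair(d, m)

Decompose node/3: pair(X, A) = pair(X1, X),  node(5, m, true) = node(5, X1, true),  pair(pair(d, A), c) = pair(T, c).
Decompose pair/2: X = X1,  A = X.
Bind X := X1; substituting into the one remaining equation that mentions X gives: A = X1.
Bind A := X1; substituting into the one remaining equation that mentions A gives: pair(pair(d, X1), c) = pair(T, c).
Decompose node/3: 5 = 5,  m = X1,  true = true.
Delete trivial equation 5 = 5.
Bind X1 := m; substituting into the one remaining equation that mentions X1 gives: pair(pair(d, m), c) = pair(T, c). Substituting into the earlier bindings gives X := m, A := m.
Delete trivial equation true = true.
Decompose pair/2: pair(d, m) = T,  c = c.
Bind T := pair(d, m); no other remaining equation mentions T.
Delete trivial equation c = c.
MGU = { X := m, A := m, X1 := m, T := pair(d, m) }, so T := pair(d, m).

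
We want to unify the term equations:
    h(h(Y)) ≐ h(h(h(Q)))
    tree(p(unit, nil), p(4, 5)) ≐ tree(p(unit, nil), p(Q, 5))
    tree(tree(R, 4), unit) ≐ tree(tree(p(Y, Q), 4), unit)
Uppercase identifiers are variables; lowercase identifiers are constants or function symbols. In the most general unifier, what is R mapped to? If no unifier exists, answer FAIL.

p(h(4), 4)

Decompose h/1: h(Y) ≐ h(h(Q)).
Decompose h/1: Y ≐ h(Q).
Bind Y := h(Q); substituting into the one remaining equation that mentions Y gives: tree(tree(R, 4), unit) ≐ tree(tree(p(h(Q), Q), 4), unit).
Decompose tree/2: p(unit, nil) ≐ p(unit, nil),  p(4, 5) ≐ p(Q, 5).
Delete trivial equation p(unit, nil) ≐ p(unit, nil).
Decompose p/2: 4 ≐ Q,  5 ≐ 5.
Bind Q := 4; substituting into the one remaining equation that mentions Q gives: tree(tree(R, 4), unit) ≐ tree(tree(p(h(4), 4), 4), unit). Substituting into the earlier binding gives Y := h(4).
Delete trivial equation 5 ≐ 5.
Decompose tree/2: tree(R, 4) ≐ tree(p(h(4), 4), 4),  unit ≐ unit.
Decompose tree/2: R ≐ p(h(4), 4),  4 ≐ 4.
Bind R := p(h(4), 4); no other remaining equation mentions R.
Delete trivial equation 4 ≐ 4.
Delete trivial equation unit ≐ unit.
MGU = { Y ↦ h(4), Q ↦ 4, R ↦ p(h(4), 4) }, so R ↦ p(h(4), 4).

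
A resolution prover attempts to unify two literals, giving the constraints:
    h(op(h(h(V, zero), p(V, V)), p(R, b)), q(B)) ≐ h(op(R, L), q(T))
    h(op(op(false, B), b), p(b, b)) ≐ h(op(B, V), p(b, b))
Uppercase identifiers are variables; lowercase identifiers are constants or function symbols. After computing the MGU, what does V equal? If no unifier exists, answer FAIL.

FAIL

Decompose h/2: op(h(h(V, zero), p(V, V)), p(R, b)) ≐ op(R, L),  q(B) ≐ q(T).
Decompose op/2: h(h(V, zero), p(V, V)) ≐ R,  p(R, b) ≐ L.
Bind R := h(h(V, zero), p(V, V)); substituting into the one remaining equation that mentions R gives: p(h(h(V, zero), p(V, V)), b) ≐ L.
Bind L := p(h(h(V, zero), p(V, V)), b); no other remaining equation mentions L.
Decompose q/1: B ≐ T.
Bind B := T; substituting into the remaining equation gives: h(op(op(false, T), b), p(b, b)) ≐ h(op(T, V), p(b, b)).
Decompose h/2: op(op(false, T), b) ≐ op(T, V),  p(b, b) ≐ p(b, b).
Decompose op/2: op(false, T) ≐ T,  b ≐ V.
Occurs check fails: T occurs in op(false, T); the equation T ≐ op(false, T) has no finite solution.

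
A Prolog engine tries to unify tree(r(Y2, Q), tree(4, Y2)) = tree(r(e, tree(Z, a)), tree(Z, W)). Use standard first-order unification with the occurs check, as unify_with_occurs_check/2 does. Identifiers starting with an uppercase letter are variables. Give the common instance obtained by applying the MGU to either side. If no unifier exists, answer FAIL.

Decompose tree/2: r(Y2, Q) = r(e, tree(Z, a)),  tree(4, Y2) = tree(Z, W).
Decompose r/2: Y2 = e,  Q = tree(Z, a).
Bind Y2 := e; substituting into the one remaining equation that mentions Y2 gives: tree(4, e) = tree(Z, W).
Bind Q := tree(Z, a); no other remaining equation mentions Q.
Decompose tree/2: 4 = Z,  e = W.
Bind Z := 4; no other remaining equation mentions Z. Substituting into the earlier binding gives Q := tree(4, a).
Bind W := e.
Applying the MGU to either side gives tree(r(e, tree(4, a)), tree(4, e)).

tree(r(e, tree(4, a)), tree(4, e))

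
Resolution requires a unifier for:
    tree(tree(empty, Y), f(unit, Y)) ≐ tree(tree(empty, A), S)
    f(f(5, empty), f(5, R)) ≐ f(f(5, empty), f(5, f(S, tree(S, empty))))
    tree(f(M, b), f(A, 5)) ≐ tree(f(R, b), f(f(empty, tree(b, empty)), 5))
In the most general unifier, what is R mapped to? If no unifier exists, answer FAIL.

f(f(unit, f(empty, tree(b, empty))), tree(f(unit, f(empty, tree(b, empty))), empty))

Decompose tree/2: tree(empty, Y) ≐ tree(empty, A),  f(unit, Y) ≐ S.
Decompose tree/2: empty ≐ empty,  Y ≐ A.
Delete trivial equation empty ≐ empty.
Bind Y := A; substituting into the one remaining equation that mentions Y gives: f(unit, A) ≐ S.
Bind S := f(unit, A); substituting into the one remaining equation that mentions S gives: f(f(5, empty), f(5, R)) ≐ f(f(5, empty), f(5, f(f(unit, A), tree(f(unit, A), empty)))).
Decompose f/2: f(5, empty) ≐ f(5, empty),  f(5, R) ≐ f(5, f(f(unit, A), tree(f(unit, A), empty))).
Delete trivial equation f(5, empty) ≐ f(5, empty).
Decompose f/2: 5 ≐ 5,  R ≐ f(f(unit, A), tree(f(unit, A), empty)).
Delete trivial equation 5 ≐ 5.
Bind R := f(f(unit, A), tree(f(unit, A), empty)); substituting into the remaining equation gives: tree(f(M, b), f(A, 5)) ≐ tree(f(f(f(unit, A), tree(f(unit, A), empty)), b), f(f(empty, tree(b, empty)), 5)).
Decompose tree/2: f(M, b) ≐ f(f(f(unit, A), tree(f(unit, A), empty)), b),  f(A, 5) ≐ f(f(empty, tree(b, empty)), 5).
Decompose f/2: M ≐ f(f(unit, A), tree(f(unit, A), empty)),  b ≐ b.
Bind M := f(f(unit, A), tree(f(unit, A), empty)); no other remaining equation mentions M.
Delete trivial equation b ≐ b.
Decompose f/2: A ≐ f(empty, tree(b, empty)),  5 ≐ 5.
Bind A := f(empty, tree(b, empty)); no other remaining equation mentions A. Substituting into the earlier bindings gives Y := f(empty, tree(b, empty)), S := f(unit, f(empty, tree(b, empty))), R := f(f(unit, f(empty, tree(b, empty))), tree(f(unit, f(empty, tree(b, empty))), empty)), M := f(f(unit, f(empty, tree(b, empty))), tree(f(unit, f(empty, tree(b, empty))), empty)).
Delete trivial equation 5 ≐ 5.
MGU = { Y ↦ f(empty, tree(b, empty)), S ↦ f(unit, f(empty, tree(b, empty))), R ↦ f(f(unit, f(empty, tree(b, empty))), tree(f(unit, f(empty, tree(b, empty))), empty)), M ↦ f(f(unit, f(empty, tree(b, empty))), tree(f(unit, f(empty, tree(b, empty))), empty)), A ↦ f(empty, tree(b, empty)) }, so R ↦ f(f(unit, f(empty, tree(b, empty))), tree(f(unit, f(empty, tree(b, empty))), empty)).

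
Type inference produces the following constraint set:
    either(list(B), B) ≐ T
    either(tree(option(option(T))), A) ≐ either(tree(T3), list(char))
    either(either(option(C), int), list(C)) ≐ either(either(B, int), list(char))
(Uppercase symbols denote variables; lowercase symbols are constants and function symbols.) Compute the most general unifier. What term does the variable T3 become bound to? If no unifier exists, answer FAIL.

option(option(either(list(option(char)), option(char))))

Bind T := either(list(B), B); substituting into the one remaining equation that mentions T gives: either(tree(option(option(either(list(B), B)))), A) ≐ either(tree(T3), list(char)).
Decompose either/2: tree(option(option(either(list(B), B)))) ≐ tree(T3),  A ≐ list(char).
Decompose tree/1: option(option(either(list(B), B))) ≐ T3.
Bind T3 := option(option(either(list(B), B))); no other remaining equation mentions T3.
Bind A := list(char); no other remaining equation mentions A.
Decompose either/2: either(option(C), int) ≐ either(B, int),  list(C) ≐ list(char).
Decompose either/2: option(C) ≐ B,  int ≐ int.
Bind B := option(C); no other remaining equation mentions B. Substituting into the earlier bindings gives T := either(list(option(C)), option(C)), T3 := option(option(either(list(option(C)), option(C)))).
Delete trivial equation int ≐ int.
Decompose list/1: C ≐ char.
Bind C := char. Substituting into the earlier bindings gives T := either(list(option(char)), option(char)), T3 := option(option(either(list(option(char)), option(char)))), B := option(char).
MGU = { T -> either(list(option(char)), option(char)), T3 -> option(option(either(list(option(char)), option(char)))), A -> list(char), B -> option(char), C -> char }, so T3 -> option(option(either(list(option(char)), option(char)))).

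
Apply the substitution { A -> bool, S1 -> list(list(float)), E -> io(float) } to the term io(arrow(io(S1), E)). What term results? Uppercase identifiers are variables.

Replace each occurrence of S1 with list(list(float)).
Replace each occurrence of E with io(float).
Result: io(arrow(io(list(list(float))), io(float))).

io(arrow(io(list(list(float))), io(float)))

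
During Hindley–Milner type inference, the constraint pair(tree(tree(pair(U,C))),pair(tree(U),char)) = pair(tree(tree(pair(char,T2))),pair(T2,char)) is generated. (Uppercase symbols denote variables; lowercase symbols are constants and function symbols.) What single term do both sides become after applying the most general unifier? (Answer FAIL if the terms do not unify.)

Decompose pair/2: tree(tree(pair(U,C))) = tree(tree(pair(char,T2))),  pair(tree(U),char) = pair(T2,char).
Decompose tree/1: tree(pair(U,C)) = tree(pair(char,T2)).
Decompose tree/1: pair(U,C) = pair(char,T2).
Decompose pair/2: U = char,  C = T2.
Bind U := char; substituting into the one remaining equation that mentions U gives: pair(tree(char),char) = pair(T2,char).
Bind C := T2; no other remaining equation mentions C.
Decompose pair/2: tree(char) = T2,  char = char.
Bind T2 := tree(char); no other remaining equation mentions T2. Substituting into the earlier binding gives C := tree(char).
Delete trivial equation char = char.
Applying the MGU to either side gives pair(tree(tree(pair(char,tree(char)))),pair(tree(char),char)).

pair(tree(tree(pair(char,tree(char)))),pair(tree(char),char))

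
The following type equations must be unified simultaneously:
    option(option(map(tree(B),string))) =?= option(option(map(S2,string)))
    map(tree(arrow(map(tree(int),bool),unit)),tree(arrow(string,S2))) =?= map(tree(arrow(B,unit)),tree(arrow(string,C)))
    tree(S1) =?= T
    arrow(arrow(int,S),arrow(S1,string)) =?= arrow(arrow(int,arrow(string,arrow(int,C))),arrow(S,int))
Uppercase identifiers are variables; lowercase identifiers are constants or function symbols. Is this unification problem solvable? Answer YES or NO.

NO

Decompose option/1: option(map(tree(B),string)) =?= option(map(S2,string)).
Decompose option/1: map(tree(B),string) =?= map(S2,string).
Decompose map/2: tree(B) =?= S2,  string =?= string.
Bind S2 := tree(B); substituting into the one remaining equation that mentions S2 gives: map(tree(arrow(map(tree(int),bool),unit)),tree(arrow(string,tree(B)))) =?= map(tree(arrow(B,unit)),tree(arrow(string,C))).
Delete trivial equation string =?= string.
Decompose map/2: tree(arrow(map(tree(int),bool),unit)) =?= tree(arrow(B,unit)),  tree(arrow(string,tree(B))) =?= tree(arrow(string,C)).
Decompose tree/1: arrow(map(tree(int),bool),unit) =?= arrow(B,unit).
Decompose arrow/2: map(tree(int),bool) =?= B,  unit =?= unit.
Bind B := map(tree(int),bool); substituting into the one remaining equation that mentions B gives: tree(arrow(string,tree(map(tree(int),bool)))) =?= tree(arrow(string,C)). Substituting into the earlier binding gives S2 := tree(map(tree(int),bool)).
Delete trivial equation unit =?= unit.
Decompose tree/1: arrow(string,tree(map(tree(int),bool))) =?= arrow(string,C).
Decompose arrow/2: string =?= string,  tree(map(tree(int),bool)) =?= C.
Delete trivial equation string =?= string.
Bind C := tree(map(tree(int),bool)); substituting into the one remaining equation that mentions C gives: arrow(arrow(int,S),arrow(S1,string)) =?= arrow(arrow(int,arrow(string,arrow(int,tree(map(tree(int),bool))))),arrow(S,int)).
Bind T := tree(S1); no other remaining equation mentions T.
Decompose arrow/2: arrow(int,S) =?= arrow(int,arrow(string,arrow(int,tree(map(tree(int),bool))))),  arrow(S1,string) =?= arrow(S,int).
Decompose arrow/2: int =?= int,  S =?= arrow(string,arrow(int,tree(map(tree(int),bool)))).
Delete trivial equation int =?= int.
Bind S := arrow(string,arrow(int,tree(map(tree(int),bool)))); substituting into the remaining equation gives: arrow(S1,string) =?= arrow(arrow(string,arrow(int,tree(map(tree(int),bool)))),int).
Decompose arrow/2: S1 =?= arrow(string,arrow(int,tree(map(tree(int),bool)))),  string =?= int.
Bind S1 := arrow(string,arrow(int,tree(map(tree(int),bool)))); no other remaining equation mentions S1. Substituting into the earlier binding gives T := tree(arrow(string,arrow(int,tree(map(tree(int),bool))))).
Clash: constants string and int differ; no unifier exists.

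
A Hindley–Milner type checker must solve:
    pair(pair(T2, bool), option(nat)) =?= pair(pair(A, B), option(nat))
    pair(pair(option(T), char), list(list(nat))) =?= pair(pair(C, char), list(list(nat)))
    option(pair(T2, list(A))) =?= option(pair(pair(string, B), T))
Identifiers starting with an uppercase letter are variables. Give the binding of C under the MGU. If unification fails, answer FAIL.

Decompose pair/2: pair(T2, bool) =?= pair(A, B),  option(nat) =?= option(nat).
Decompose pair/2: T2 =?= A,  bool =?= B.
Bind T2 := A; substituting into the one remaining equation that mentions T2 gives: option(pair(A, list(A))) =?= option(pair(pair(string, B), T)).
Bind B := bool; substituting into the one remaining equation that mentions B gives: option(pair(A, list(A))) =?= option(pair(pair(string, bool), T)).
Delete trivial equation option(nat) =?= option(nat).
Decompose pair/2: pair(option(T), char) =?= pair(C, char),  list(list(nat)) =?= list(list(nat)).
Decompose pair/2: option(T) =?= C,  char =?= char.
Bind C := option(T); no other remaining equation mentions C.
Delete trivial equation char =?= char.
Delete trivial equation list(list(nat)) =?= list(list(nat)).
Decompose option/1: pair(A, list(A)) =?= pair(pair(string, bool), T).
Decompose pair/2: A =?= pair(string, bool),  list(A) =?= T.
Bind A := pair(string, bool); substituting into the remaining equation gives: list(pair(string, bool)) =?= T. Substituting into the earlier binding gives T2 := pair(string, bool).
Bind T := list(pair(string, bool)). Substituting into the earlier binding gives C := option(list(pair(string, bool))).
MGU = { T2 ↦ pair(string, bool), B ↦ bool, C ↦ option(list(pair(string, bool))), A ↦ pair(string, bool), T ↦ list(pair(string, bool)) }, so C ↦ option(list(pair(string, bool))).

option(list(pair(string, bool)))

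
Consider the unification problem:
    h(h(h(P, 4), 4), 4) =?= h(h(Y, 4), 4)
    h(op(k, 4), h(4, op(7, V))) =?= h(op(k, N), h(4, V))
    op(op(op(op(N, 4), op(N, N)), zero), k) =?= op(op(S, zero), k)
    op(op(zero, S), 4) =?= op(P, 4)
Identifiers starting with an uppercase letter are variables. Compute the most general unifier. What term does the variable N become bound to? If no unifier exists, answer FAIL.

FAIL

Decompose h/2: h(h(P, 4), 4) =?= h(Y, 4),  4 =?= 4.
Decompose h/2: h(P, 4) =?= Y,  4 =?= 4.
Bind Y := h(P, 4); no other remaining equation mentions Y.
Delete trivial equation 4 =?= 4.
Delete trivial equation 4 =?= 4.
Decompose h/2: op(k, 4) =?= op(k, N),  h(4, op(7, V)) =?= h(4, V).
Decompose op/2: k =?= k,  4 =?= N.
Delete trivial equation k =?= k.
Bind N := 4; substituting into the one remaining equation that mentions N gives: op(op(op(op(4, 4), op(4, 4)), zero), k) =?= op(op(S, zero), k).
Decompose h/2: 4 =?= 4,  op(7, V) =?= V.
Delete trivial equation 4 =?= 4.
Occurs check fails: V occurs in op(7, V); the equation V =?= op(7, V) has no finite solution.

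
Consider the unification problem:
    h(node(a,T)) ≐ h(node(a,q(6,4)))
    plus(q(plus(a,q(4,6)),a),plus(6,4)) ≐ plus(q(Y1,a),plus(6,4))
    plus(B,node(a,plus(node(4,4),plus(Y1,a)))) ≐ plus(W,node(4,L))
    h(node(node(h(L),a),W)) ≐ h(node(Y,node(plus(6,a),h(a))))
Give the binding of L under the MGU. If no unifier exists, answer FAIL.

Decompose h/1: node(a,T) ≐ node(a,q(6,4)).
Decompose node/2: a ≐ a,  T ≐ q(6,4).
Delete trivial equation a ≐ a.
Bind T := q(6,4); no other remaining equation mentions T.
Decompose plus/2: q(plus(a,q(4,6)),a) ≐ q(Y1,a),  plus(6,4) ≐ plus(6,4).
Decompose q/2: plus(a,q(4,6)) ≐ Y1,  a ≐ a.
Bind Y1 := plus(a,q(4,6)); substituting into the one remaining equation that mentions Y1 gives: plus(B,node(a,plus(node(4,4),plus(plus(a,q(4,6)),a)))) ≐ plus(W,node(4,L)).
Delete trivial equation a ≐ a.
Delete trivial equation plus(6,4) ≐ plus(6,4).
Decompose plus/2: B ≐ W,  node(a,plus(node(4,4),plus(plus(a,q(4,6)),a))) ≐ node(4,L).
Bind B := W; no other remaining equation mentions B.
Decompose node/2: a ≐ 4,  plus(node(4,4),plus(plus(a,q(4,6)),a)) ≐ L.
Clash: constants a and 4 differ; no unifier exists.

FAIL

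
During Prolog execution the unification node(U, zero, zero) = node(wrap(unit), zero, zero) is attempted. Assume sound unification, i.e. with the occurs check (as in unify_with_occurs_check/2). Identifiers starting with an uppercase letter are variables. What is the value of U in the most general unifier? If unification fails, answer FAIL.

wrap(unit)

Decompose node/3: U = wrap(unit),  zero = zero,  zero = zero.
Bind U := wrap(unit); no other remaining equation mentions U.
Delete trivial equation zero = zero.
Delete trivial equation zero = zero.
MGU = { U ↦ wrap(unit) }, so U ↦ wrap(unit).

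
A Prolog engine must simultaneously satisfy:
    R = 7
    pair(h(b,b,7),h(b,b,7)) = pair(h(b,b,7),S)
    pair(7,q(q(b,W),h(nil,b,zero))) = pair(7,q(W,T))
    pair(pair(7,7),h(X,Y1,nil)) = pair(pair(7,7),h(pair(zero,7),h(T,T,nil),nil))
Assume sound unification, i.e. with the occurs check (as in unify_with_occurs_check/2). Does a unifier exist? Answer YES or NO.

NO

Bind R := 7; no other remaining equation mentions R.
Decompose pair/2: h(b,b,7) = h(b,b,7),  h(b,b,7) = S.
Delete trivial equation h(b,b,7) = h(b,b,7).
Bind S := h(b,b,7); no other remaining equation mentions S.
Decompose pair/2: 7 = 7,  q(q(b,W),h(nil,b,zero)) = q(W,T).
Delete trivial equation 7 = 7.
Decompose q/2: q(b,W) = W,  h(nil,b,zero) = T.
Occurs check fails: W occurs in q(b,W); the equation W = q(b,W) has no finite solution.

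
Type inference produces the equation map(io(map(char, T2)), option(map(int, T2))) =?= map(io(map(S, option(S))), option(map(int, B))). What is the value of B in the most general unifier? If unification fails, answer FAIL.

Decompose map/2: io(map(char, T2)) =?= io(map(S, option(S))),  option(map(int, T2)) =?= option(map(int, B)).
Decompose io/1: map(char, T2) =?= map(S, option(S)).
Decompose map/2: char =?= S,  T2 =?= option(S).
Bind S := char; substituting into the one remaining equation that mentions S gives: T2 =?= option(char).
Bind T2 := option(char); substituting into the remaining equation gives: option(map(int, option(char))) =?= option(map(int, B)).
Decompose option/1: map(int, option(char)) =?= map(int, B).
Decompose map/2: int =?= int,  option(char) =?= B.
Delete trivial equation int =?= int.
Bind B := option(char).
MGU = { S ↦ char, T2 ↦ option(char), B ↦ option(char) }, so B ↦ option(char).

option(char)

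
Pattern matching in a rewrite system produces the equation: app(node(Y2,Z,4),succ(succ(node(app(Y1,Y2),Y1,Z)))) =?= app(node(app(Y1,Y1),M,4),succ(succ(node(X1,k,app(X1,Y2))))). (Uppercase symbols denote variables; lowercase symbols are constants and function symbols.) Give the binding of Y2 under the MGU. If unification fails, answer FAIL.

Decompose app/2: node(Y2,Z,4) =?= node(app(Y1,Y1),M,4),  succ(succ(node(app(Y1,Y2),Y1,Z))) =?= succ(succ(node(X1,k,app(X1,Y2)))).
Decompose node/3: Y2 =?= app(Y1,Y1),  Z =?= M,  4 =?= 4.
Bind Y2 := app(Y1,Y1); substituting into the one remaining equation that mentions Y2 gives: succ(succ(node(app(Y1,app(Y1,Y1)),Y1,Z))) =?= succ(succ(node(X1,k,app(X1,app(Y1,Y1))))).
Bind Z := M; substituting into the one remaining equation that mentions Z gives: succ(succ(node(app(Y1,app(Y1,Y1)),Y1,M))) =?= succ(succ(node(X1,k,app(X1,app(Y1,Y1))))).
Delete trivial equation 4 =?= 4.
Decompose succ/1: succ(node(app(Y1,app(Y1,Y1)),Y1,M)) =?= succ(node(X1,k,app(X1,app(Y1,Y1)))).
Decompose succ/1: node(app(Y1,app(Y1,Y1)),Y1,M) =?= node(X1,k,app(X1,app(Y1,Y1))).
Decompose node/3: app(Y1,app(Y1,Y1)) =?= X1,  Y1 =?= k,  M =?= app(X1,app(Y1,Y1)).
Bind X1 := app(Y1,app(Y1,Y1)); substituting into the one remaining equation that mentions X1 gives: M =?= app(app(Y1,app(Y1,Y1)),app(Y1,Y1)).
Bind Y1 := k; substituting into the remaining equation gives: M =?= app(app(k,app(k,k)),app(k,k)). Substituting into the earlier bindings gives Y2 := app(k,k), X1 := app(k,app(k,k)).
Bind M := app(app(k,app(k,k)),app(k,k)). Substituting into the earlier binding gives Z := app(app(k,app(k,k)),app(k,k)).
MGU = { Y2 -> app(k,k), Z -> app(app(k,app(k,k)),app(k,k)), X1 -> app(k,app(k,k)), Y1 -> k, M -> app(app(k,app(k,k)),app(k,k)) }, so Y2 -> app(k,k).

app(k,k)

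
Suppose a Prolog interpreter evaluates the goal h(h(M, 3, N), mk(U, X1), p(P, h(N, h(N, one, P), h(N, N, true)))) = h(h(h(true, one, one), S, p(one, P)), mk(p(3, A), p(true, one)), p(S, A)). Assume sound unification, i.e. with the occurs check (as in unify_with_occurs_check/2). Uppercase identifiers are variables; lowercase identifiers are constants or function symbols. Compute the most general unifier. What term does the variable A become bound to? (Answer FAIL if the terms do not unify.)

Decompose h/3: h(M, 3, N) = h(h(true, one, one), S, p(one, P)),  mk(U, X1) = mk(p(3, A), p(true, one)),  p(P, h(N, h(N, one, P), h(N, N, true))) = p(S, A).
Decompose h/3: M = h(true, one, one),  3 = S,  N = p(one, P).
Bind M := h(true, one, one); no other remaining equation mentions M.
Bind S := 3; substituting into the one remaining equation that mentions S gives: p(P, h(N, h(N, one, P), h(N, N, true))) = p(3, A).
Bind N := p(one, P); substituting into the one remaining equation that mentions N gives: p(P, h(p(one, P), h(p(one, P), one, P), h(p(one, P), p(one, P), true))) = p(3, A).
Decompose mk/2: U = p(3, A),  X1 = p(true, one).
Bind U := p(3, A); no other remaining equation mentions U.
Bind X1 := p(true, one); no other remaining equation mentions X1.
Decompose p/2: P = 3,  h(p(one, P), h(p(one, P), one, P), h(p(one, P), p(one, P), true)) = A.
Bind P := 3; substituting into the remaining equation gives: h(p(one, 3), h(p(one, 3), one, 3), h(p(one, 3), p(one, 3), true)) = A. Substituting into the earlier binding gives N := p(one, 3).
Bind A := h(p(one, 3), h(p(one, 3), one, 3), h(p(one, 3), p(one, 3), true)). Substituting into the earlier binding gives U := p(3, h(p(one, 3), h(p(one, 3), one, 3), h(p(one, 3), p(one, 3), true))).
MGU = { M = h(true, one, one), S = 3, N = p(one, 3), U = p(3, h(p(one, 3), h(p(one, 3), one, 3), h(p(one, 3), p(one, 3), true))), X1 = p(true, one), P = 3, A = h(p(one, 3), h(p(one, 3), one, 3), h(p(one, 3), p(one, 3), true)) }, so A = h(p(one, 3), h(p(one, 3), one, 3), h(p(one, 3), p(one, 3), true)).

h(p(one, 3), h(p(one, 3), one, 3), h(p(one, 3), p(one, 3), true))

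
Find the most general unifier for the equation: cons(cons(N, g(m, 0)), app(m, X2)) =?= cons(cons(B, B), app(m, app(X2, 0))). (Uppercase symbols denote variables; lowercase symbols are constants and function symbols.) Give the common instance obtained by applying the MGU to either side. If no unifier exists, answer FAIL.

FAIL

Decompose cons/2: cons(N, g(m, 0)) =?= cons(B, B),  app(m, X2) =?= app(m, app(X2, 0)).
Decompose cons/2: N =?= B,  g(m, 0) =?= B.
Bind N := B; no other remaining equation mentions N.
Bind B := g(m, 0); no other remaining equation mentions B. Substituting into the earlier binding gives N := g(m, 0).
Decompose app/2: m =?= m,  X2 =?= app(X2, 0).
Delete trivial equation m =?= m.
Occurs check fails: X2 occurs in app(X2, 0); the equation X2 =?= app(X2, 0) has no finite solution.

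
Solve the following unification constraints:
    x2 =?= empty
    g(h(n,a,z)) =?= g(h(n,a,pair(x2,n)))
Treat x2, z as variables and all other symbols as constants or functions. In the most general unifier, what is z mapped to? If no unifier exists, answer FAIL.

pair(empty,n)

Bind x2 := empty; substituting into the remaining equation gives: g(h(n,a,z)) =?= g(h(n,a,pair(empty,n))).
Decompose g/1: h(n,a,z) =?= h(n,a,pair(empty,n)).
Decompose h/3: n =?= n,  a =?= a,  z =?= pair(empty,n).
Delete trivial equation n =?= n.
Delete trivial equation a =?= a.
Bind z := pair(empty,n).
MGU = { x2 := empty, z := pair(empty,n) }, so z := pair(empty,n).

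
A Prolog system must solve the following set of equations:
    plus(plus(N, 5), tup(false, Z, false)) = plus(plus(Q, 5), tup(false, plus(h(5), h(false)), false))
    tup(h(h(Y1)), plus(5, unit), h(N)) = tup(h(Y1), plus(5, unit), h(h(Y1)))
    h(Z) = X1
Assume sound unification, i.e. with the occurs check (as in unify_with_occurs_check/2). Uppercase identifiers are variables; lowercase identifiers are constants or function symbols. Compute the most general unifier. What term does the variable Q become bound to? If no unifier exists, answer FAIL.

Decompose plus/2: plus(N, 5) = plus(Q, 5),  tup(false, Z, false) = tup(false, plus(h(5), h(false)), false).
Decompose plus/2: N = Q,  5 = 5.
Bind N := Q; substituting into the one remaining equation that mentions N gives: tup(h(h(Y1)), plus(5, unit), h(Q)) = tup(h(Y1), plus(5, unit), h(h(Y1))).
Delete trivial equation 5 = 5.
Decompose tup/3: false = false,  Z = plus(h(5), h(false)),  false = false.
Delete trivial equation false = false.
Bind Z := plus(h(5), h(false)); substituting into the one remaining equation that mentions Z gives: h(plus(h(5), h(false))) = X1.
Delete trivial equation false = false.
Decompose tup/3: h(h(Y1)) = h(Y1),  plus(5, unit) = plus(5, unit),  h(Q) = h(h(Y1)).
Decompose h/1: h(Y1) = Y1.
Occurs check fails: Y1 occurs in h(Y1); the equation Y1 = h(Y1) has no finite solution.

FAIL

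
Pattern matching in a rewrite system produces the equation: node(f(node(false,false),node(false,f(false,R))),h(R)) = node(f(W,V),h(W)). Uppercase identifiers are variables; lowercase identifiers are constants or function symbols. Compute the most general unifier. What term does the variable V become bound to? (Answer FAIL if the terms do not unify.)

node(false,f(false,node(false,false)))

Decompose node/2: f(node(false,false),node(false,f(false,R))) = f(W,V),  h(R) = h(W).
Decompose f/2: node(false,false) = W,  node(false,f(false,R)) = V.
Bind W := node(false,false); substituting into the one remaining equation that mentions W gives: h(R) = h(node(false,false)).
Bind V := node(false,f(false,R)); no other remaining equation mentions V.
Decompose h/1: R = node(false,false).
Bind R := node(false,false). Substituting into the earlier binding gives V := node(false,f(false,node(false,false))).
MGU = { W := node(false,false), V := node(false,f(false,node(false,false))), R := node(false,false) }, so V := node(false,f(false,node(false,false))).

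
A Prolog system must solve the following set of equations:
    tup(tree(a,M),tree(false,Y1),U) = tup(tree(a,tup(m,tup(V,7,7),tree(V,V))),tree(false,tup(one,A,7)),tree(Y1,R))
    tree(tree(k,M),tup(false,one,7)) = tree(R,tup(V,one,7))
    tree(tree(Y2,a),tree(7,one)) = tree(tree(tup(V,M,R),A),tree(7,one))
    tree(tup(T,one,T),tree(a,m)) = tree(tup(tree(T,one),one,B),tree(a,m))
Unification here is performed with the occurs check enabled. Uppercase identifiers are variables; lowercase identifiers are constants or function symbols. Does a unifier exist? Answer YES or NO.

NO

Decompose tup/3: tree(a,M) = tree(a,tup(m,tup(V,7,7),tree(V,V))),  tree(false,Y1) = tree(false,tup(one,A,7)),  U = tree(Y1,R).
Decompose tree/2: a = a,  M = tup(m,tup(V,7,7),tree(V,V)).
Delete trivial equation a = a.
Bind M := tup(m,tup(V,7,7),tree(V,V)); substituting into the 2 remaining equations that mention M gives: tree(tree(k,tup(m,tup(V,7,7),tree(V,V))),tup(false,one,7)) = tree(R,tup(V,one,7)),  tree(tree(Y2,a),tree(7,one)) = tree(tree(tup(V,tup(m,tup(V,7,7),tree(V,V)),R),A),tree(7,one)).
Decompose tree/2: false = false,  Y1 = tup(one,A,7).
Delete trivial equation false = false.
Bind Y1 := tup(one,A,7); substituting into the one remaining equation that mentions Y1 gives: U = tree(tup(one,A,7),R).
Bind U := tree(tup(one,A,7),R); no other remaining equation mentions U.
Decompose tree/2: tree(k,tup(m,tup(V,7,7),tree(V,V))) = R,  tup(false,one,7) = tup(V,one,7).
Bind R := tree(k,tup(m,tup(V,7,7),tree(V,V))); substituting into the one remaining equation that mentions R gives: tree(tree(Y2,a),tree(7,one)) = tree(tree(tup(V,tup(m,tup(V,7,7),tree(V,V)),tree(k,tup(m,tup(V,7,7),tree(V,V)))),A),tree(7,one)). Substituting into the earlier binding gives U := tree(tup(one,A,7),tree(k,tup(m,tup(V,7,7),tree(V,V)))).
Decompose tup/3: false = V,  one = one,  7 = 7.
Bind V := false; substituting into the one remaining equation that mentions V gives: tree(tree(Y2,a),tree(7,one)) = tree(tree(tup(false,tup(m,tup(false,7,7),tree(false,false)),tree(k,tup(m,tup(false,7,7),tree(false,false)))),A),tree(7,one)). Substituting into the earlier bindings gives M := tup(m,tup(false,7,7),tree(false,false)), U := tree(tup(one,A,7),tree(k,tup(m,tup(false,7,7),tree(false,false)))), R := tree(k,tup(m,tup(false,7,7),tree(false,false))).
Delete trivial equation one = one.
Delete trivial equation 7 = 7.
Decompose tree/2: tree(Y2,a) = tree(tup(false,tup(m,tup(false,7,7),tree(false,false)),tree(k,tup(m,tup(false,7,7),tree(false,false)))),A),  tree(7,one) = tree(7,one).
Decompose tree/2: Y2 = tup(false,tup(m,tup(false,7,7),tree(false,false)),tree(k,tup(m,tup(false,7,7),tree(false,false)))),  a = A.
Bind Y2 := tup(false,tup(m,tup(false,7,7),tree(false,false)),tree(k,tup(m,tup(false,7,7),tree(false,false)))); no other remaining equation mentions Y2.
Bind A := a; no other remaining equation mentions A. Substituting into the earlier bindings gives Y1 := tup(one,a,7), U := tree(tup(one,a,7),tree(k,tup(m,tup(false,7,7),tree(false,false)))).
Delete trivial equation tree(7,one) = tree(7,one).
Decompose tree/2: tup(T,one,T) = tup(tree(T,one),one,B),  tree(a,m) = tree(a,m).
Decompose tup/3: T = tree(T,one),  one = one,  T = B.
Occurs check fails: T occurs in tree(T,one); the equation T = tree(T,one) has no finite solution.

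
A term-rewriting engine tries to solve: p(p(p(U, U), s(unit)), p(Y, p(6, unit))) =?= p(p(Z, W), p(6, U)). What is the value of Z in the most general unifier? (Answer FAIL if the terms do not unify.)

p(p(6, unit), p(6, unit))

Decompose p/2: p(p(U, U), s(unit)) =?= p(Z, W),  p(Y, p(6, unit)) =?= p(6, U).
Decompose p/2: p(U, U) =?= Z,  s(unit) =?= W.
Bind Z := p(U, U); no other remaining equation mentions Z.
Bind W := s(unit); no other remaining equation mentions W.
Decompose p/2: Y =?= 6,  p(6, unit) =?= U.
Bind Y := 6; no other remaining equation mentions Y.
Bind U := p(6, unit). Substituting into the earlier binding gives Z := p(p(6, unit), p(6, unit)).
MGU = { Z := p(p(6, unit), p(6, unit)), W := s(unit), Y := 6, U := p(6, unit) }, so Z := p(p(6, unit), p(6, unit)).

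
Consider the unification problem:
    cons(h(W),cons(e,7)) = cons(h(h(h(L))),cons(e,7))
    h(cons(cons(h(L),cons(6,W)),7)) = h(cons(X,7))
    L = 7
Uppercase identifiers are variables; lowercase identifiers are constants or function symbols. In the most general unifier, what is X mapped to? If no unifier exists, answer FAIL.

Decompose cons/2: h(W) = h(h(h(L))),  cons(e,7) = cons(e,7).
Decompose h/1: W = h(h(L)).
Bind W := h(h(L)); substituting into the one remaining equation that mentions W gives: h(cons(cons(h(L),cons(6,h(h(L)))),7)) = h(cons(X,7)).
Delete trivial equation cons(e,7) = cons(e,7).
Decompose h/1: cons(cons(h(L),cons(6,h(h(L)))),7) = cons(X,7).
Decompose cons/2: cons(h(L),cons(6,h(h(L)))) = X,  7 = 7.
Bind X := cons(h(L),cons(6,h(h(L)))); no other remaining equation mentions X.
Delete trivial equation 7 = 7.
Bind L := 7. Substituting into the earlier bindings gives W := h(h(7)), X := cons(h(7),cons(6,h(h(7)))).
MGU = { W := h(h(7)), X := cons(h(7),cons(6,h(h(7)))), L := 7 }, so X := cons(h(7),cons(6,h(h(7)))).

cons(h(7),cons(6,h(h(7))))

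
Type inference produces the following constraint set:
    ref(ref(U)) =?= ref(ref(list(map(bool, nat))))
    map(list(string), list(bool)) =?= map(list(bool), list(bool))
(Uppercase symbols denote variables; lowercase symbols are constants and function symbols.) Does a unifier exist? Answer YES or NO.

NO

Decompose ref/1: ref(U) =?= ref(list(map(bool, nat))).
Decompose ref/1: U =?= list(map(bool, nat)).
Bind U := list(map(bool, nat)); no other remaining equation mentions U.
Decompose map/2: list(string) =?= list(bool),  list(bool) =?= list(bool).
Decompose list/1: string =?= bool.
Clash: constants string and bool differ; no unifier exists.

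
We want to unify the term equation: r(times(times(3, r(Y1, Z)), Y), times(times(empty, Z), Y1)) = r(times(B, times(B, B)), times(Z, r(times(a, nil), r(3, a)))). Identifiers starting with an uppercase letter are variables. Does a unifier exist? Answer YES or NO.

NO

Decompose r/2: times(times(3, r(Y1, Z)), Y) = times(B, times(B, B)),  times(times(empty, Z), Y1) = times(Z, r(times(a, nil), r(3, a))).
Decompose times/2: times(3, r(Y1, Z)) = B,  Y = times(B, B).
Bind B := times(3, r(Y1, Z)); substituting into the one remaining equation that mentions B gives: Y = times(times(3, r(Y1, Z)), times(3, r(Y1, Z))).
Bind Y := times(times(3, r(Y1, Z)), times(3, r(Y1, Z))); no other remaining equation mentions Y.
Decompose times/2: times(empty, Z) = Z,  Y1 = r(times(a, nil), r(3, a)).
Occurs check fails: Z occurs in times(empty, Z); the equation Z = times(empty, Z) has no finite solution.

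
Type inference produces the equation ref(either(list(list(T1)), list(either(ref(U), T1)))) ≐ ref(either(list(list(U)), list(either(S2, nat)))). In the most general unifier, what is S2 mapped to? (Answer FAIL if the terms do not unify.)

ref(nat)

Decompose ref/1: either(list(list(T1)), list(either(ref(U), T1))) ≐ either(list(list(U)), list(either(S2, nat))).
Decompose either/2: list(list(T1)) ≐ list(list(U)),  list(either(ref(U), T1)) ≐ list(either(S2, nat)).
Decompose list/1: list(T1) ≐ list(U).
Decompose list/1: T1 ≐ U.
Bind T1 := U; substituting into the remaining equation gives: list(either(ref(U), U)) ≐ list(either(S2, nat)).
Decompose list/1: either(ref(U), U) ≐ either(S2, nat).
Decompose either/2: ref(U) ≐ S2,  U ≐ nat.
Bind S2 := ref(U); no other remaining equation mentions S2.
Bind U := nat. Substituting into the earlier bindings gives T1 := nat, S2 := ref(nat).
MGU = { T1 -> nat, S2 -> ref(nat), U -> nat }, so S2 -> ref(nat).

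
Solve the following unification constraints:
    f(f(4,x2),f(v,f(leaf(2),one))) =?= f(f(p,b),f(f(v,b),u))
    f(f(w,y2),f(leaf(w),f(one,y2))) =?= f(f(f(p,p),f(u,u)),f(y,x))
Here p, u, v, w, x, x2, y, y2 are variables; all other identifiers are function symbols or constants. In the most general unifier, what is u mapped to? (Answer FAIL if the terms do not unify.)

FAIL

Decompose f/2: f(4,x2) =?= f(p,b),  f(v,f(leaf(2),one)) =?= f(f(v,b),u).
Decompose f/2: 4 =?= p,  x2 =?= b.
Bind p := 4; substituting into the one remaining equation that mentions p gives: f(f(w,y2),f(leaf(w),f(one,y2))) =?= f(f(f(4,4),f(u,u)),f(y,x)).
Bind x2 := b; no other remaining equation mentions x2.
Decompose f/2: v =?= f(v,b),  f(leaf(2),one) =?= u.
Occurs check fails: v occurs in f(v,b); the equation v =?= f(v,b) has no finite solution.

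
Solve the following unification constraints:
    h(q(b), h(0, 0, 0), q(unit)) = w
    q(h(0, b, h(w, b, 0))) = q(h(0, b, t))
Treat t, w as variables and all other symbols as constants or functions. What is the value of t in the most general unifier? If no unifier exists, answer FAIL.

h(h(q(b), h(0, 0, 0), q(unit)), b, 0)

Bind w := h(q(b), h(0, 0, 0), q(unit)); substituting into the remaining equation gives: q(h(0, b, h(h(q(b), h(0, 0, 0), q(unit)), b, 0))) = q(h(0, b, t)).
Decompose q/1: h(0, b, h(h(q(b), h(0, 0, 0), q(unit)), b, 0)) = h(0, b, t).
Decompose h/3: 0 = 0,  b = b,  h(h(q(b), h(0, 0, 0), q(unit)), b, 0) = t.
Delete trivial equation 0 = 0.
Delete trivial equation b = b.
Bind t := h(h(q(b), h(0, 0, 0), q(unit)), b, 0).
MGU = { w := h(q(b), h(0, 0, 0), q(unit)), t := h(h(q(b), h(0, 0, 0), q(unit)), b, 0) }, so t := h(h(q(b), h(0, 0, 0), q(unit)), b, 0).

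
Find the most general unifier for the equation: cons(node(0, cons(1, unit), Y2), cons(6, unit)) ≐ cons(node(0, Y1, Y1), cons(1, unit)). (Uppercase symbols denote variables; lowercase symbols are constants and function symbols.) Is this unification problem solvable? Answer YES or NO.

NO

Decompose cons/2: node(0, cons(1, unit), Y2) ≐ node(0, Y1, Y1),  cons(6, unit) ≐ cons(1, unit).
Decompose node/3: 0 ≐ 0,  cons(1, unit) ≐ Y1,  Y2 ≐ Y1.
Delete trivial equation 0 ≐ 0.
Bind Y1 := cons(1, unit); substituting into the one remaining equation that mentions Y1 gives: Y2 ≐ cons(1, unit).
Bind Y2 := cons(1, unit); no other remaining equation mentions Y2.
Decompose cons/2: 6 ≐ 1,  unit ≐ unit.
Clash: constants 6 and 1 differ; no unifier exists.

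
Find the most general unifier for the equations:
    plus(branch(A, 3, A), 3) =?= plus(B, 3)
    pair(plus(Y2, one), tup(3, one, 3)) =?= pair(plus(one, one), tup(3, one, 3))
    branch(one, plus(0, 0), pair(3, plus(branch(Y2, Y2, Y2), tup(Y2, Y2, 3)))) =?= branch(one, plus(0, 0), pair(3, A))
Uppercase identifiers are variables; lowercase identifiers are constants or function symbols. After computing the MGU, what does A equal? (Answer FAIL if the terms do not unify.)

Decompose plus/2: branch(A, 3, A) =?= B,  3 =?= 3.
Bind B := branch(A, 3, A); no other remaining equation mentions B.
Delete trivial equation 3 =?= 3.
Decompose pair/2: plus(Y2, one) =?= plus(one, one),  tup(3, one, 3) =?= tup(3, one, 3).
Decompose plus/2: Y2 =?= one,  one =?= one.
Bind Y2 := one; substituting into the one remaining equation that mentions Y2 gives: branch(one, plus(0, 0), pair(3, plus(branch(one, one, one), tup(one, one, 3)))) =?= branch(one, plus(0, 0), pair(3, A)).
Delete trivial equation one =?= one.
Delete trivial equation tup(3, one, 3) =?= tup(3, one, 3).
Decompose branch/3: one =?= one,  plus(0, 0) =?= plus(0, 0),  pair(3, plus(branch(one, one, one), tup(one, one, 3))) =?= pair(3, A).
Delete trivial equation one =?= one.
Delete trivial equation plus(0, 0) =?= plus(0, 0).
Decompose pair/2: 3 =?= 3,  plus(branch(one, one, one), tup(one, one, 3)) =?= A.
Delete trivial equation 3 =?= 3.
Bind A := plus(branch(one, one, one), tup(one, one, 3)). Substituting into the earlier binding gives B := branch(plus(branch(one, one, one), tup(one, one, 3)), 3, plus(branch(one, one, one), tup(one, one, 3))).
MGU = { B ↦ branch(plus(branch(one, one, one), tup(one, one, 3)), 3, plus(branch(one, one, one), tup(one, one, 3))), Y2 ↦ one, A ↦ plus(branch(one, one, one), tup(one, one, 3)) }, so A ↦ plus(branch(one, one, one), tup(one, one, 3)).

plus(branch(one, one, one), tup(one, one, 3))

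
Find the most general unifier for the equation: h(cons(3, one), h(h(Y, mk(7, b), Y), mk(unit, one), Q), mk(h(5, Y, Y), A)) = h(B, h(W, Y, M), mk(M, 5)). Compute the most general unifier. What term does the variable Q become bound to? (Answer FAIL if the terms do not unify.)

h(5, mk(unit, one), mk(unit, one))

Decompose h/3: cons(3, one) = B,  h(h(Y, mk(7, b), Y), mk(unit, one), Q) = h(W, Y, M),  mk(h(5, Y, Y), A) = mk(M, 5).
Bind B := cons(3, one); no other remaining equation mentions B.
Decompose h/3: h(Y, mk(7, b), Y) = W,  mk(unit, one) = Y,  Q = M.
Bind W := h(Y, mk(7, b), Y); no other remaining equation mentions W.
Bind Y := mk(unit, one); substituting into the one remaining equation that mentions Y gives: mk(h(5, mk(unit, one), mk(unit, one)), A) = mk(M, 5). Substituting into the earlier binding gives W := h(mk(unit, one), mk(7, b), mk(unit, one)).
Bind Q := M; no other remaining equation mentions Q.
Decompose mk/2: h(5, mk(unit, one), mk(unit, one)) = M,  A = 5.
Bind M := h(5, mk(unit, one), mk(unit, one)); no other remaining equation mentions M. Substituting into the earlier binding gives Q := h(5, mk(unit, one), mk(unit, one)).
Bind A := 5.
MGU = { B ↦ cons(3, one), W ↦ h(mk(unit, one), mk(7, b), mk(unit, one)), Y ↦ mk(unit, one), Q ↦ h(5, mk(unit, one), mk(unit, one)), M ↦ h(5, mk(unit, one), mk(unit, one)), A ↦ 5 }, so Q ↦ h(5, mk(unit, one), mk(unit, one)).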